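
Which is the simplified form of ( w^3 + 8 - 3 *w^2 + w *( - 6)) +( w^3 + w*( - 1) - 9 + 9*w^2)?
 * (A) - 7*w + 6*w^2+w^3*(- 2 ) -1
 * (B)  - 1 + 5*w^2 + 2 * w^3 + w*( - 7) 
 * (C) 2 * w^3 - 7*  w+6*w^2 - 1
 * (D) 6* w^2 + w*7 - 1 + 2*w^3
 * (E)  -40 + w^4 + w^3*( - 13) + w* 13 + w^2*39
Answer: C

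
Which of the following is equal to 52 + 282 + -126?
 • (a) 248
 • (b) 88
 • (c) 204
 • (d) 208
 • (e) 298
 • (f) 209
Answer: d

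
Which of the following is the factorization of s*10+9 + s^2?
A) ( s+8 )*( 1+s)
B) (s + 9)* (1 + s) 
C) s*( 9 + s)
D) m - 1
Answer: B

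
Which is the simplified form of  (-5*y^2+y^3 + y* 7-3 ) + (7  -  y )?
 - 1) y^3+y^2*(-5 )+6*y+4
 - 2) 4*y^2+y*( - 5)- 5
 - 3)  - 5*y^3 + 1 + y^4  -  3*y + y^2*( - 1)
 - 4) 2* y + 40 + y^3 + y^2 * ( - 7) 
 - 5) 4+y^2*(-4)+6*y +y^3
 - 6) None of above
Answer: 1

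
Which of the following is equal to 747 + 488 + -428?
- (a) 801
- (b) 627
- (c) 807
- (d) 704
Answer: c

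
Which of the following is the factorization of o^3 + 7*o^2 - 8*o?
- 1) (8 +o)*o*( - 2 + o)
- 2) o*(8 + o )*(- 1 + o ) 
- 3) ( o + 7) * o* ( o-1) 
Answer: 2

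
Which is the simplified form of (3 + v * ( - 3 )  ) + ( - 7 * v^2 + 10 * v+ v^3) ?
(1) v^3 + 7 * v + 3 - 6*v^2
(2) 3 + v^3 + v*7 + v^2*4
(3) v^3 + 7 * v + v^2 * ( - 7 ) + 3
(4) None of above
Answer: 3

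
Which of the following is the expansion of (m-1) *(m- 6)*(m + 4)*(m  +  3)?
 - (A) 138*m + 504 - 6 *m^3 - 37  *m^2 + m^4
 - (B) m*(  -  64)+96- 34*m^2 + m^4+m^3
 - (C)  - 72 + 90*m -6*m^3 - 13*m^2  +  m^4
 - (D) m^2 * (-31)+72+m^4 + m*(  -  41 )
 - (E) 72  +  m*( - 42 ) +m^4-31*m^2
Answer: E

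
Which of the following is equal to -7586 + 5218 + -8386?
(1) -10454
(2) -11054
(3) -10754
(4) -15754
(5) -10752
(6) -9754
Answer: 3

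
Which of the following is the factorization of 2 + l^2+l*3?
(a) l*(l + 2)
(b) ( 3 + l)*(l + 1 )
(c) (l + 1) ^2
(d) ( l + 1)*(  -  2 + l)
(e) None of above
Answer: e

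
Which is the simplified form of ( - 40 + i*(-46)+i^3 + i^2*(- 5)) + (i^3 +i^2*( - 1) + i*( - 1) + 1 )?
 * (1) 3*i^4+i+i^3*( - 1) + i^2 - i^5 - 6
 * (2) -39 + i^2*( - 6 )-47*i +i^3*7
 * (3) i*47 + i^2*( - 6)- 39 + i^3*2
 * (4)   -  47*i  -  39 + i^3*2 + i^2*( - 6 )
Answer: 4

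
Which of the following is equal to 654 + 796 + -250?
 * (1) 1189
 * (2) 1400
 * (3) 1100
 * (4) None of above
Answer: 4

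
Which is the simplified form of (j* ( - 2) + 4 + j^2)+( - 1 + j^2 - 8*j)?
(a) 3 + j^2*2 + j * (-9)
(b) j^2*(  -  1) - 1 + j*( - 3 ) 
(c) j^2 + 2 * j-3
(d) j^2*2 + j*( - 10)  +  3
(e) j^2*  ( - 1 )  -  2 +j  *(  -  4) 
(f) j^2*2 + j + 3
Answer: d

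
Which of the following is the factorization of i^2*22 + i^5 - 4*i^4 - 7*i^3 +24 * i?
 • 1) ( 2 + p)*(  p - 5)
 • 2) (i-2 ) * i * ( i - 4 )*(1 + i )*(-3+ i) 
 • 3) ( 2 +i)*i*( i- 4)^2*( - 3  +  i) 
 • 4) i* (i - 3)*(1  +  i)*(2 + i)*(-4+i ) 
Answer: 4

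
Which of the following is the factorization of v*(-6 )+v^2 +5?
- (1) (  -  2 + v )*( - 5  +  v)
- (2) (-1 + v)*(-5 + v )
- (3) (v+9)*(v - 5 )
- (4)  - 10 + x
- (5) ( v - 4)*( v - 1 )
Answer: 2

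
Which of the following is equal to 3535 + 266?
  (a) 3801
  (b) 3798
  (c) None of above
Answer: a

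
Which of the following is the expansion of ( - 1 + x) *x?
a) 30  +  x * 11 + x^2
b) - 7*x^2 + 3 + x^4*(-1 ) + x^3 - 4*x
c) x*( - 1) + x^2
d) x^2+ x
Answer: c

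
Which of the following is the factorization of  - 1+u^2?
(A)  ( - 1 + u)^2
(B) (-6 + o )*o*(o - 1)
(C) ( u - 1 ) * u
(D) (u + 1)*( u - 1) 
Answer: D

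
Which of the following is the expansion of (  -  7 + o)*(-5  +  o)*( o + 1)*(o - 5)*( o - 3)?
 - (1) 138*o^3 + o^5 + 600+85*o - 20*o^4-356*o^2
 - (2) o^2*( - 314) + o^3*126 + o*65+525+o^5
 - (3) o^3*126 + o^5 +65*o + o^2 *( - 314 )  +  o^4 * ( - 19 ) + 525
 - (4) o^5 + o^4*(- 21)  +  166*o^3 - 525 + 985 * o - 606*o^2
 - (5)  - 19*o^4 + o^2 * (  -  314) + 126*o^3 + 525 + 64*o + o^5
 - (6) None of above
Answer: 3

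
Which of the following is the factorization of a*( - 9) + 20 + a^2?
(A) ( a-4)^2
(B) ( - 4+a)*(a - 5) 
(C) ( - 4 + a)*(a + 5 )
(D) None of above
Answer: B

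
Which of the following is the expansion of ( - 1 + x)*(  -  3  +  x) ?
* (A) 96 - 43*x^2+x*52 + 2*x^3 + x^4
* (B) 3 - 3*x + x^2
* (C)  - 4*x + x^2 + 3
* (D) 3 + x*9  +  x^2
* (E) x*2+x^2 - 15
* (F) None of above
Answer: C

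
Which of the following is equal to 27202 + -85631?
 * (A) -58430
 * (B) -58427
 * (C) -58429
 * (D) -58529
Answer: C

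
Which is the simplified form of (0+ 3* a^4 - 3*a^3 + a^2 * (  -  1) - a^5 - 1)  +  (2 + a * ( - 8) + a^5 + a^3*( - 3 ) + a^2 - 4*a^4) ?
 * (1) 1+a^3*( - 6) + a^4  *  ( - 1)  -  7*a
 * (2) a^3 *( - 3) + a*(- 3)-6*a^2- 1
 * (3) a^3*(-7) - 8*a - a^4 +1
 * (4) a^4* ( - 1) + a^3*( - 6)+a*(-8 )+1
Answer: 4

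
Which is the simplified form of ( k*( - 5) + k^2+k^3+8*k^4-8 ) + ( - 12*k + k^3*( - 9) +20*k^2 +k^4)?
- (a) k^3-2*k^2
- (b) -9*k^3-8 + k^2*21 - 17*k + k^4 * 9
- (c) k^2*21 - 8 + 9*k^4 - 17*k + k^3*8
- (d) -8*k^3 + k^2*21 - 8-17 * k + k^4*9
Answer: d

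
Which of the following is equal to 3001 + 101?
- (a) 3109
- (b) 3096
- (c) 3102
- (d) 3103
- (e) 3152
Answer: c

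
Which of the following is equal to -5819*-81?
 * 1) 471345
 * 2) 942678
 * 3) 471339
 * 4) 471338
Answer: 3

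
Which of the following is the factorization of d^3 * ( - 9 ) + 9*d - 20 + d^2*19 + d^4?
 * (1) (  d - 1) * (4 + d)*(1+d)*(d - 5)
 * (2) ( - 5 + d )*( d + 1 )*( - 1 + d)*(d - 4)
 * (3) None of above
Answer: 2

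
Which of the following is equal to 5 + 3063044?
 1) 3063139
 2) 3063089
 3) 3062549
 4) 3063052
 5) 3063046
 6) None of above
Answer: 6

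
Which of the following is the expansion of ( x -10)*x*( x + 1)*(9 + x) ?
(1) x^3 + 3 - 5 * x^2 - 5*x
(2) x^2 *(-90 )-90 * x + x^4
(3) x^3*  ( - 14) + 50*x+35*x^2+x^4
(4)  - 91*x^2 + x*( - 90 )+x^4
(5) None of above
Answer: 4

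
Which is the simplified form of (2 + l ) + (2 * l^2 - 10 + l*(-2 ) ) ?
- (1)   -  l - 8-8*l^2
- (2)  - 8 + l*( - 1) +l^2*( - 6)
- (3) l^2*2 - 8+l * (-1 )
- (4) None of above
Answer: 3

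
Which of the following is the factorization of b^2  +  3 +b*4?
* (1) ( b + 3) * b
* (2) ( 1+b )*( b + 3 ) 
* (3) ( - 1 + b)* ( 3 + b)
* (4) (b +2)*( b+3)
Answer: 2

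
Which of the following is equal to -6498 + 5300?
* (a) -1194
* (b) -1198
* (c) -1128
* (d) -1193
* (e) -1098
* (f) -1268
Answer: b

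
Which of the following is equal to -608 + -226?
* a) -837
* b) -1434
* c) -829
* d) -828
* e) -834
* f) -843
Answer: e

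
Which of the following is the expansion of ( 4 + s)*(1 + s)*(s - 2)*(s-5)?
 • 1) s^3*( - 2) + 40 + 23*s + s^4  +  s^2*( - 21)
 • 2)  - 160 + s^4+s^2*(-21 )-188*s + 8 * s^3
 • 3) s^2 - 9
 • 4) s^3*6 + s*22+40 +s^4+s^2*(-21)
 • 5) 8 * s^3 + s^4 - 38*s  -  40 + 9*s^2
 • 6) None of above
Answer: 6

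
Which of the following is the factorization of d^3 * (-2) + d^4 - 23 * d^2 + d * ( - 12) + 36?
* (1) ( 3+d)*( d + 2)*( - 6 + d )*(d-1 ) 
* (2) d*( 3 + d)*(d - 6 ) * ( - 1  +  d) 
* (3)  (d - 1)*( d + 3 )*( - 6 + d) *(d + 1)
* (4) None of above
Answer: 1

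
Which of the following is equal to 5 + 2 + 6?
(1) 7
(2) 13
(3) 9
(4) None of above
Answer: 2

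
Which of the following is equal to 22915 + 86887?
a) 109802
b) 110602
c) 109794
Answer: a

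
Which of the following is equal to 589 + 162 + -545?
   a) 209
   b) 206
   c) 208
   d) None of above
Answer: b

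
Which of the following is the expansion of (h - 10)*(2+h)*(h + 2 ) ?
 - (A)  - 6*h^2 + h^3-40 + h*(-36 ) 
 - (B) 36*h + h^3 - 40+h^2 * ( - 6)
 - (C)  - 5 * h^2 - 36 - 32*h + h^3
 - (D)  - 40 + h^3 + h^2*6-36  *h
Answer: A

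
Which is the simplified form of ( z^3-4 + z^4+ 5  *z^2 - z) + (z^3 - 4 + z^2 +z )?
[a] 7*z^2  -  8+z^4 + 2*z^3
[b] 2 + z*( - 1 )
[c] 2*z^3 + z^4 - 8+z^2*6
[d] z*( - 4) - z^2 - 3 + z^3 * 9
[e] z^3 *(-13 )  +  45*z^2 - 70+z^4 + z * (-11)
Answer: c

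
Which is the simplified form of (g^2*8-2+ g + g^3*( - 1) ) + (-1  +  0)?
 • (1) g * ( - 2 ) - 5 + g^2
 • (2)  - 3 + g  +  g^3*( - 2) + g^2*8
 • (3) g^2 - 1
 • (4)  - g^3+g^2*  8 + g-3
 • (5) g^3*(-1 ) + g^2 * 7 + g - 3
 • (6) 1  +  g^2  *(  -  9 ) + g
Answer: 4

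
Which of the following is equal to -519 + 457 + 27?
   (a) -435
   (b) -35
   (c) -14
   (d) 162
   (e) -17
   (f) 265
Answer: b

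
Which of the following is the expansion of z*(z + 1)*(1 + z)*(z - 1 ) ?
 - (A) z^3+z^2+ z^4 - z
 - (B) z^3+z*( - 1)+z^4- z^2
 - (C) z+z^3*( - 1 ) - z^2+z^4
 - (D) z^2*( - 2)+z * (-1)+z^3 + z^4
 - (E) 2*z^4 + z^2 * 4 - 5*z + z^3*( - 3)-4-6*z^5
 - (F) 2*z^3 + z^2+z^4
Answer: B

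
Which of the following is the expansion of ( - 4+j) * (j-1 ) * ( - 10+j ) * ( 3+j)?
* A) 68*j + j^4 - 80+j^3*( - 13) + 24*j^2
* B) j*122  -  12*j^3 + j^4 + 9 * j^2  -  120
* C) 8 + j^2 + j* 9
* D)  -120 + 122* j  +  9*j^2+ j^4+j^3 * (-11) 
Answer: B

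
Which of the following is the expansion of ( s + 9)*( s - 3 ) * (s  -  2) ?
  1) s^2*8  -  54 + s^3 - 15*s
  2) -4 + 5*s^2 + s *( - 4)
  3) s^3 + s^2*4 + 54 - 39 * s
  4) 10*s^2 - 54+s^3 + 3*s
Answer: 3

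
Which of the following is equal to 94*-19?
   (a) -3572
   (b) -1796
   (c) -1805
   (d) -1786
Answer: d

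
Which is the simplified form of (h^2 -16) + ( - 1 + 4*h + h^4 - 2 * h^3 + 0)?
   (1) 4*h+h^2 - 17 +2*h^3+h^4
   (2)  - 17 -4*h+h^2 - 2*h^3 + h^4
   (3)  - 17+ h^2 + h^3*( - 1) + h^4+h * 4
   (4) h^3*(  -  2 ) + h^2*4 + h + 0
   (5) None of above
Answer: 5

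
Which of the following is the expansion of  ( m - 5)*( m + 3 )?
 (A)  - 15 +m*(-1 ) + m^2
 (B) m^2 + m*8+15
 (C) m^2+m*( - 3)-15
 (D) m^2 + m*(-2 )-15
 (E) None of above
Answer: D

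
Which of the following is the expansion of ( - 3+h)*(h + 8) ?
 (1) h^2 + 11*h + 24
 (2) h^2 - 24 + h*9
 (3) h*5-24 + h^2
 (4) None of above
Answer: 3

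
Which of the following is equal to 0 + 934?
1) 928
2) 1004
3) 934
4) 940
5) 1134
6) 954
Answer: 3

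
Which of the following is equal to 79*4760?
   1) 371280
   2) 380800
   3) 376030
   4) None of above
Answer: 4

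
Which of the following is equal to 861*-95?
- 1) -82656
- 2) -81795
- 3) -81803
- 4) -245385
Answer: 2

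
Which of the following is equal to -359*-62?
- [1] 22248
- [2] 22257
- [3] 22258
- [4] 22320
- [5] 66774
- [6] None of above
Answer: 3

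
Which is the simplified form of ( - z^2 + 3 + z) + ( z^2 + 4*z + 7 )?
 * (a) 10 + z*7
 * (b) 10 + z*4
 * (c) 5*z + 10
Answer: c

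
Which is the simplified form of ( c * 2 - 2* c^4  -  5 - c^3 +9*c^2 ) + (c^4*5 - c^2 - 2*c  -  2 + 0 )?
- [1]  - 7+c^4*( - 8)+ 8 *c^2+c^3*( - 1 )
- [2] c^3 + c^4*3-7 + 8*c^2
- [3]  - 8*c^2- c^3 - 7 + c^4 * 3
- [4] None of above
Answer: 4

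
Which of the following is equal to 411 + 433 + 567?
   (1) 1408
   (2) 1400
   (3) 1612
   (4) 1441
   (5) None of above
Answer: 5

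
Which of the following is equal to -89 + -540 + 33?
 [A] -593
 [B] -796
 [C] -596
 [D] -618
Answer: C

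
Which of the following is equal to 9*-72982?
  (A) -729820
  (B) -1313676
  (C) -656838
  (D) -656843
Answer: C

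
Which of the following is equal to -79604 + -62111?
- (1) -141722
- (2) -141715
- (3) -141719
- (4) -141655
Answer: 2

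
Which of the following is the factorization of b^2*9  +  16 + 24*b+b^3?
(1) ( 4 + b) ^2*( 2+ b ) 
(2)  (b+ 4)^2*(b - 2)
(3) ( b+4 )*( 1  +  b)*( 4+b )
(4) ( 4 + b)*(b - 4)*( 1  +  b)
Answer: 3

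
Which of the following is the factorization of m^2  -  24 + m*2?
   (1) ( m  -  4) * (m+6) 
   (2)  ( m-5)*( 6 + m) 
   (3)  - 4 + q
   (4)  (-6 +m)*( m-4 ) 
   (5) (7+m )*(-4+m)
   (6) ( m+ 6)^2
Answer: 1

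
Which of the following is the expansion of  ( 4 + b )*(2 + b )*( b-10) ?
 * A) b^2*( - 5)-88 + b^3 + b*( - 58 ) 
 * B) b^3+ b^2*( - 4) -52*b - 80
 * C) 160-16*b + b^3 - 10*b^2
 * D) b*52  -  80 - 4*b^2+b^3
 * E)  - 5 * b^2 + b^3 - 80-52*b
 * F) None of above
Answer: B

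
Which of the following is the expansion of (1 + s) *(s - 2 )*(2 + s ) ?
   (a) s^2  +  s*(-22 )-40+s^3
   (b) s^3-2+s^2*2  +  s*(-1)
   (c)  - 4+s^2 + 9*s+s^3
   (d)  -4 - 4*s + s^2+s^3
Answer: d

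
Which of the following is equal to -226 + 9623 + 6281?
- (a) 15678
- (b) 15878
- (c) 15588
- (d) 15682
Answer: a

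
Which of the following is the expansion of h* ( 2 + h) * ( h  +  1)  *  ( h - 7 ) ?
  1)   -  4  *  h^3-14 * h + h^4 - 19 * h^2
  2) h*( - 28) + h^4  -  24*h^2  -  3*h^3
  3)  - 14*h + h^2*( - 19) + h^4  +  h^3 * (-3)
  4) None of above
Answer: 1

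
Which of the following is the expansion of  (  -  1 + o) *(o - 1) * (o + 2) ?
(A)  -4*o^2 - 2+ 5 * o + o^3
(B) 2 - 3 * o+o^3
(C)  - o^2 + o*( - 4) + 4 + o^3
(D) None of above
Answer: B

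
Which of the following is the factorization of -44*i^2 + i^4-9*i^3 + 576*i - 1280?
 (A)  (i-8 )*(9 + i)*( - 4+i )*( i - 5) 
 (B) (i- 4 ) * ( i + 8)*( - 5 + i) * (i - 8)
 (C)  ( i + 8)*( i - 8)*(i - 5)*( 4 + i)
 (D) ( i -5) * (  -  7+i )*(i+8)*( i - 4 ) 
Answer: B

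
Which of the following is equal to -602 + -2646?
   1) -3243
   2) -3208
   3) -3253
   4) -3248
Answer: 4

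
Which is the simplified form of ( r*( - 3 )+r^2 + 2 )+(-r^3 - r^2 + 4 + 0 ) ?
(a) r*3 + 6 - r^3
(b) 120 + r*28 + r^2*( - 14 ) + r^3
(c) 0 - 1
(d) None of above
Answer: d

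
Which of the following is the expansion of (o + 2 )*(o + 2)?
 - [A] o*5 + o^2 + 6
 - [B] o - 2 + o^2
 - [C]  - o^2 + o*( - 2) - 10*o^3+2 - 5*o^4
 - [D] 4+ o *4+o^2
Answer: D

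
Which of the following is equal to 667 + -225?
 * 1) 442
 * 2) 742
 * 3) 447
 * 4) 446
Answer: 1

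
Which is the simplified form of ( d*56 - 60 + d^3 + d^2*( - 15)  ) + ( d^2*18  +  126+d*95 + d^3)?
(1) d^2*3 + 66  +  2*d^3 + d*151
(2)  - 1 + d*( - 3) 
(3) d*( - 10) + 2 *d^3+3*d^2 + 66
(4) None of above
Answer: 1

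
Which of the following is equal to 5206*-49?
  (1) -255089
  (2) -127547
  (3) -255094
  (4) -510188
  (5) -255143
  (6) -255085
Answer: 3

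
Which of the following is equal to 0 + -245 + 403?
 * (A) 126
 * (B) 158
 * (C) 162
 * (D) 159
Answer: B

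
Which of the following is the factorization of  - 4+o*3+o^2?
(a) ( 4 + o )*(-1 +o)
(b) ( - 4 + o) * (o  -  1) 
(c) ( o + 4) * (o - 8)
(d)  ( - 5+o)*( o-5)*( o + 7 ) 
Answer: a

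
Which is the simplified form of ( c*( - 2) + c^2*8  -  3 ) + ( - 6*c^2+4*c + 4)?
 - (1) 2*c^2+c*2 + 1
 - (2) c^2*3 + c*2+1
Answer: 1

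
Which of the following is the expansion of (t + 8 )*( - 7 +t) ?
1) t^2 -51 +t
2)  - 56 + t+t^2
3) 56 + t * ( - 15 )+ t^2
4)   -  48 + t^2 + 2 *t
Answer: 2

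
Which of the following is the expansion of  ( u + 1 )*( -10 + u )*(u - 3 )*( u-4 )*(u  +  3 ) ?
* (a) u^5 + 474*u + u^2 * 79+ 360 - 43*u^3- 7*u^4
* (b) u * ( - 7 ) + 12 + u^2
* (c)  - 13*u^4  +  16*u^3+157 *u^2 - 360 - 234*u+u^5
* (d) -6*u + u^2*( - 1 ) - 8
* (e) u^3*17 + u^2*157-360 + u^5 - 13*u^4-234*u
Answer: e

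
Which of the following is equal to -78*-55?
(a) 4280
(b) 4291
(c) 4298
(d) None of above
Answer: d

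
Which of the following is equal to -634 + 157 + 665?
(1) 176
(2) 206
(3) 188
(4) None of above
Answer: 3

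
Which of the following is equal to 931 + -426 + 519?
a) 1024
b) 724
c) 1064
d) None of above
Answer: a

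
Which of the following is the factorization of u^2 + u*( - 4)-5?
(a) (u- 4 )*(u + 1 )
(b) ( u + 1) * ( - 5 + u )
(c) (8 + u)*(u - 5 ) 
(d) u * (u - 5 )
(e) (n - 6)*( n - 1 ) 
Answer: b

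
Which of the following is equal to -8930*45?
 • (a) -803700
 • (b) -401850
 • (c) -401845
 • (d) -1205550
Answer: b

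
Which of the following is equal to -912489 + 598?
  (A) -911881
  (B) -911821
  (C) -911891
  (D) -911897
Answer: C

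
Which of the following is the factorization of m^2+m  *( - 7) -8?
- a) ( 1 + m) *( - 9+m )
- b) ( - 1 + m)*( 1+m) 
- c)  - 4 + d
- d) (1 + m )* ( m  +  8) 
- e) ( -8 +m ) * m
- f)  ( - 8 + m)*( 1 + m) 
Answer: f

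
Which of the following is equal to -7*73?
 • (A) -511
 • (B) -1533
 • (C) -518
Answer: A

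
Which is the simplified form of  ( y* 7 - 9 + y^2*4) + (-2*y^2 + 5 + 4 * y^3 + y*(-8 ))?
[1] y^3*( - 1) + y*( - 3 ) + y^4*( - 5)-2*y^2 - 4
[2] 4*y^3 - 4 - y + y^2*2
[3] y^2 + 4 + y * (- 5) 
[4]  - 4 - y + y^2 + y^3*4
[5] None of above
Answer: 2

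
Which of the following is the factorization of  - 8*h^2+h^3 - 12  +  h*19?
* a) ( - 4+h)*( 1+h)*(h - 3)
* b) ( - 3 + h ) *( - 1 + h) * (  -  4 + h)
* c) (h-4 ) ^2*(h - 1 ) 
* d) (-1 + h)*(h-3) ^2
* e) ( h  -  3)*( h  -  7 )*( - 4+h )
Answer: b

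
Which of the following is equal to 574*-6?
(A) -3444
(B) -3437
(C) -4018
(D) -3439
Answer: A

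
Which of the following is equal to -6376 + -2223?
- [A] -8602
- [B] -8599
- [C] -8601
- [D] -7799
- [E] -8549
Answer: B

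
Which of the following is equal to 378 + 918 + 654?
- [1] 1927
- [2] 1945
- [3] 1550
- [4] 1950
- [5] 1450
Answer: 4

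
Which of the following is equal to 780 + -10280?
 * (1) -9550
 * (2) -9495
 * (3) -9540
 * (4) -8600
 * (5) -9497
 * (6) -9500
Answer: 6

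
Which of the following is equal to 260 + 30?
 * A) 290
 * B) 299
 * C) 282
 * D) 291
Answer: A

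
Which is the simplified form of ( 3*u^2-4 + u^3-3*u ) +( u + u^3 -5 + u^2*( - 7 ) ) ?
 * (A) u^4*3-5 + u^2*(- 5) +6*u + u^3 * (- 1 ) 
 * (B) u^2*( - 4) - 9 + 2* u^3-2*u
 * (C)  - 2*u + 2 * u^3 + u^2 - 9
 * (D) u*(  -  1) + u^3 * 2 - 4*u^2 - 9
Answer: B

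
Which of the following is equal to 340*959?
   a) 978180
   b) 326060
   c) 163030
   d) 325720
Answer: b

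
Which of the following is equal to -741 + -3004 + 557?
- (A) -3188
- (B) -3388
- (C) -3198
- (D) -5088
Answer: A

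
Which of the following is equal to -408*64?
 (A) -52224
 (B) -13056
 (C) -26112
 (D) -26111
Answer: C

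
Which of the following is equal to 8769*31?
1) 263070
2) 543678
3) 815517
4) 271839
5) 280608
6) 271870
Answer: 4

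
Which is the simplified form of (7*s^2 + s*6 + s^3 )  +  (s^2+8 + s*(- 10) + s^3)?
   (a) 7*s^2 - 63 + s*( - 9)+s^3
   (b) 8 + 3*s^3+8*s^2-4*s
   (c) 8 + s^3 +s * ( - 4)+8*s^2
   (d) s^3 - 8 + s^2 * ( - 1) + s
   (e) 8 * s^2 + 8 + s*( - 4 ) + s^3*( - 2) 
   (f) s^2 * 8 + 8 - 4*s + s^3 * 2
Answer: f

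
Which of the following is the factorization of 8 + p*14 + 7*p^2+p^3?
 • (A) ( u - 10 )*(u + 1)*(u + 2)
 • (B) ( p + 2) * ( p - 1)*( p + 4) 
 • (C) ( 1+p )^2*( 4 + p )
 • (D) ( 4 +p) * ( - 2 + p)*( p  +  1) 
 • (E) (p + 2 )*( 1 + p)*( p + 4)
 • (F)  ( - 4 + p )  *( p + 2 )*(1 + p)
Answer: E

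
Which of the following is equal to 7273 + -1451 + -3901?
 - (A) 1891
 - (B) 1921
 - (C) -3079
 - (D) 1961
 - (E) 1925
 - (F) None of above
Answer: B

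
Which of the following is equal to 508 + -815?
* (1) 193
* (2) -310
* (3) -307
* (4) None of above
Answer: 3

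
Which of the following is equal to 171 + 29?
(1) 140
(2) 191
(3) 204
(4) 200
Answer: 4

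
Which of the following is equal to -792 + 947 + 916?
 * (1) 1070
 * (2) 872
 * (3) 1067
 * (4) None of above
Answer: 4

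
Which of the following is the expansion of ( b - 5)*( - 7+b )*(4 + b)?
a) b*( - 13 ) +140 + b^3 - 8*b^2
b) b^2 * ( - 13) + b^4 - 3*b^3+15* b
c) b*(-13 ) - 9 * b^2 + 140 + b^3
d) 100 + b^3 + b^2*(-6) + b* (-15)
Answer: a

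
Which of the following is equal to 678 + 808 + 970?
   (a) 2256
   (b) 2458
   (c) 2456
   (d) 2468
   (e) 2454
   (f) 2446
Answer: c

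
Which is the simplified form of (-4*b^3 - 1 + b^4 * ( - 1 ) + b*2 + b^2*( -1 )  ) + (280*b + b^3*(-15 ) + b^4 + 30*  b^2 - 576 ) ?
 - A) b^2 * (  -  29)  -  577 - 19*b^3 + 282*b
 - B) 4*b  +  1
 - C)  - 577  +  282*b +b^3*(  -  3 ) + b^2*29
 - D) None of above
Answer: D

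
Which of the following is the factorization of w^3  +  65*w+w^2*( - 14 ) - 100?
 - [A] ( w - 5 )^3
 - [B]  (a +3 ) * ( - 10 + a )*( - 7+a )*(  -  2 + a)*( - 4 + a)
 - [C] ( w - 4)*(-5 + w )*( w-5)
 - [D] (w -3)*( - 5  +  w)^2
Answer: C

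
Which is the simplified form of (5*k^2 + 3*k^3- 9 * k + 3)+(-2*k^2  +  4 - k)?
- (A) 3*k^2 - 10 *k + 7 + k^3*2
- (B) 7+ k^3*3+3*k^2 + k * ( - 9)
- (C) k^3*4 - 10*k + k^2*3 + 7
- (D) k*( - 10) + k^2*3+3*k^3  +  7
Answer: D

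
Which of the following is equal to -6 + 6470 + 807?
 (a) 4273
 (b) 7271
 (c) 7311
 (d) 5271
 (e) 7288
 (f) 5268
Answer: b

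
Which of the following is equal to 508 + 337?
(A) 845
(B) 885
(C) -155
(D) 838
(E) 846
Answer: A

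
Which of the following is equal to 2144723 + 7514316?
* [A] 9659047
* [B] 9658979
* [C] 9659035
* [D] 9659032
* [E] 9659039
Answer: E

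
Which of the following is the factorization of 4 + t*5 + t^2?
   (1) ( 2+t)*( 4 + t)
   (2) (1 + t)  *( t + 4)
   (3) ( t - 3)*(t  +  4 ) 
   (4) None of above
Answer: 2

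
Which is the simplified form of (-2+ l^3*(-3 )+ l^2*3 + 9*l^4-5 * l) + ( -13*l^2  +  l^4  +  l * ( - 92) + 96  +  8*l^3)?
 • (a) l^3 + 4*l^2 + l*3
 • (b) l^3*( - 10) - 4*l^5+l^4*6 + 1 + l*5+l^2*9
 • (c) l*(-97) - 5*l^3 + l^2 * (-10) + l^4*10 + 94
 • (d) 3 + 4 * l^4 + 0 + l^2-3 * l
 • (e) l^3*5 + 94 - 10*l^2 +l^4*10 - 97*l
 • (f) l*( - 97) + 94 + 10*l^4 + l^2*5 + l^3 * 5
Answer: e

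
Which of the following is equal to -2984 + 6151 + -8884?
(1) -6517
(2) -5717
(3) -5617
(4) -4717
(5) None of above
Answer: 2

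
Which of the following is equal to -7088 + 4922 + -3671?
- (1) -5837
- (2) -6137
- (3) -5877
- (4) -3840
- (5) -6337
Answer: 1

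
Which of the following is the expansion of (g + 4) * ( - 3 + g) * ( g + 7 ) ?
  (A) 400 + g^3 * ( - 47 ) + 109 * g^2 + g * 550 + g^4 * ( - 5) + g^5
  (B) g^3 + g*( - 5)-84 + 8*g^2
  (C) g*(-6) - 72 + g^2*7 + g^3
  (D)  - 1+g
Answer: B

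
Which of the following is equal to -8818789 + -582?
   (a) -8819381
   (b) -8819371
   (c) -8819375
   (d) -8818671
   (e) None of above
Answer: b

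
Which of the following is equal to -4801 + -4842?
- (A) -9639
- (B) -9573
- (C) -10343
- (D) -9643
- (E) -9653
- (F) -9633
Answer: D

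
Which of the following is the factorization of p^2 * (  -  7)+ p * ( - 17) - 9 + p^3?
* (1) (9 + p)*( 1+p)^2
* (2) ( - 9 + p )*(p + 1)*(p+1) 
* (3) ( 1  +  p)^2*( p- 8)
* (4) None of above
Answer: 2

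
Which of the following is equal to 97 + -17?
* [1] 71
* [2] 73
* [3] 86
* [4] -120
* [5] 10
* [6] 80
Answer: 6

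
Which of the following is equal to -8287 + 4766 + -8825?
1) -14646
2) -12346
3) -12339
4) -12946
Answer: 2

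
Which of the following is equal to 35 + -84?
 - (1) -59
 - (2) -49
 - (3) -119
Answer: 2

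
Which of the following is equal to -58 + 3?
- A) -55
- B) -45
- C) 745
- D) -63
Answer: A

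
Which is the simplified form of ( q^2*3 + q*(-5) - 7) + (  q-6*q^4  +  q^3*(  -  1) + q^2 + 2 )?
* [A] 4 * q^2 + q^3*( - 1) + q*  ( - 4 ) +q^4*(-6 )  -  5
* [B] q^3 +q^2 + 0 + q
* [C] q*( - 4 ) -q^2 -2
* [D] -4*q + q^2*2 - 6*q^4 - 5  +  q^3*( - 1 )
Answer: A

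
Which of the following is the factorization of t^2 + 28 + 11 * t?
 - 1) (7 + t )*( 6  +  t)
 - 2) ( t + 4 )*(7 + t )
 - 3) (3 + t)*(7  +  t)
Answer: 2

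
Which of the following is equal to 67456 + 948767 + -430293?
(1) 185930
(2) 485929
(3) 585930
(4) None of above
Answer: 3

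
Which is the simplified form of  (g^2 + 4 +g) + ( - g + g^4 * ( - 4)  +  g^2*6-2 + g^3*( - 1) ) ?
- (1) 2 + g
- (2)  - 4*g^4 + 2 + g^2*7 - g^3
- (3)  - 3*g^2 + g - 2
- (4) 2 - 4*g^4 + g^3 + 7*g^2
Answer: 2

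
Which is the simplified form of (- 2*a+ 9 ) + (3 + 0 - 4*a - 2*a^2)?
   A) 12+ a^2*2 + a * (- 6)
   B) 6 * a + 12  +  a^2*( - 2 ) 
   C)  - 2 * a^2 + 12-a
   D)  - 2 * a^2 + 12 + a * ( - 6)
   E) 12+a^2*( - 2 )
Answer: D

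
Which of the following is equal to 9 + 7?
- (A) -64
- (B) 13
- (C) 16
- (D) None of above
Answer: C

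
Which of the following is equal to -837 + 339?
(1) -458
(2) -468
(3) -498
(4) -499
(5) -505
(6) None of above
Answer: 3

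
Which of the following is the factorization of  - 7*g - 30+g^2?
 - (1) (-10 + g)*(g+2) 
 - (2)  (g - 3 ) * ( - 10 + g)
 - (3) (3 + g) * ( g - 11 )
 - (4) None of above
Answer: 4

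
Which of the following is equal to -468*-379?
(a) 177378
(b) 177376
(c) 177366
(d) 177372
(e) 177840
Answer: d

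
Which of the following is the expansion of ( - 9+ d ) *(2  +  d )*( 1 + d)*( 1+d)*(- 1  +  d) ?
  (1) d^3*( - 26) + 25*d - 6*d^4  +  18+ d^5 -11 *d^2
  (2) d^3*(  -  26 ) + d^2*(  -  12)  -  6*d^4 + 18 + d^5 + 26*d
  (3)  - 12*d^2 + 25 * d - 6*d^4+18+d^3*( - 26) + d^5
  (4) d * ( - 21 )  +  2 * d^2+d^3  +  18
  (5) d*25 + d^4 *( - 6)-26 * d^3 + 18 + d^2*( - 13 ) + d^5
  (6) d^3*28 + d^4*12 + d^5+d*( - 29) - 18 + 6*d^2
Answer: 3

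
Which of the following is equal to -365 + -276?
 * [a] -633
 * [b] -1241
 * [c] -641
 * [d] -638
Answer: c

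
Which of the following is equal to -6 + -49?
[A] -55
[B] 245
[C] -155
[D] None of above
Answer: A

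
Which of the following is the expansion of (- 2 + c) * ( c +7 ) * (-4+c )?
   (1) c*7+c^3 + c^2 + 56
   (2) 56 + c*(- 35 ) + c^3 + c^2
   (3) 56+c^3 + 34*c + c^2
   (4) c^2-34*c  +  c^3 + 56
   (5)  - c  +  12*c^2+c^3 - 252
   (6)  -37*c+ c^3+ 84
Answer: 4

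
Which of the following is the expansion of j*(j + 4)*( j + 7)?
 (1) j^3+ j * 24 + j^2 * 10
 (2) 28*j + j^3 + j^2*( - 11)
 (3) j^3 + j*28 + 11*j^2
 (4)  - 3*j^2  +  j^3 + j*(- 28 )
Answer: 3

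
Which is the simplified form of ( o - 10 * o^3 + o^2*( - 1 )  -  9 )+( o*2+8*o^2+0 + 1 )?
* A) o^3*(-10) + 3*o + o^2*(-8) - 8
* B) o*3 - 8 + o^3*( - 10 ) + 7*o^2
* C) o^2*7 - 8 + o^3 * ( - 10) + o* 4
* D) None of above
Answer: B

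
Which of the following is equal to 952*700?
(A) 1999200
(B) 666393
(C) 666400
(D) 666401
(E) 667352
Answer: C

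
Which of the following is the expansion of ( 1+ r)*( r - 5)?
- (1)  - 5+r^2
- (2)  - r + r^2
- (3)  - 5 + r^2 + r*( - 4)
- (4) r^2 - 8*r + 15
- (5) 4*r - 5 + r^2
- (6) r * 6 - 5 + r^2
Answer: 3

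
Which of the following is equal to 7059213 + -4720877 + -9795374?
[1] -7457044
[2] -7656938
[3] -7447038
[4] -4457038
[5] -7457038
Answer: 5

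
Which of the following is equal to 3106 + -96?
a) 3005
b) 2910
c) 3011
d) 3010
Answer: d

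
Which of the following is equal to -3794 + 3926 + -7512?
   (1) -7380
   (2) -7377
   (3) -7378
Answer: 1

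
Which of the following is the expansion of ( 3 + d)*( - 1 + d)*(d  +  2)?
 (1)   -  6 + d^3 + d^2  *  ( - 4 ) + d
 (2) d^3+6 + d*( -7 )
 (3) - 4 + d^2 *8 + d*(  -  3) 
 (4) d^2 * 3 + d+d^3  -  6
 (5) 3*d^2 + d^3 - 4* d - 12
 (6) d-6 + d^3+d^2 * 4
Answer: 6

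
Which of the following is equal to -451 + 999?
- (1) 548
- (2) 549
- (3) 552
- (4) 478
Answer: 1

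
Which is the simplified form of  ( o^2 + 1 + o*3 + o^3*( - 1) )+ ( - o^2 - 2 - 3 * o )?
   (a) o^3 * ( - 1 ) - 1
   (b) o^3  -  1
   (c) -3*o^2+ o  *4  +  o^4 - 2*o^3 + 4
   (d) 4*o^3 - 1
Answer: a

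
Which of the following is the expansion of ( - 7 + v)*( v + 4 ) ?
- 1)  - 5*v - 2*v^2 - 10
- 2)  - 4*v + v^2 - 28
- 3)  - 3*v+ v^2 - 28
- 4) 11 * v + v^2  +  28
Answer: 3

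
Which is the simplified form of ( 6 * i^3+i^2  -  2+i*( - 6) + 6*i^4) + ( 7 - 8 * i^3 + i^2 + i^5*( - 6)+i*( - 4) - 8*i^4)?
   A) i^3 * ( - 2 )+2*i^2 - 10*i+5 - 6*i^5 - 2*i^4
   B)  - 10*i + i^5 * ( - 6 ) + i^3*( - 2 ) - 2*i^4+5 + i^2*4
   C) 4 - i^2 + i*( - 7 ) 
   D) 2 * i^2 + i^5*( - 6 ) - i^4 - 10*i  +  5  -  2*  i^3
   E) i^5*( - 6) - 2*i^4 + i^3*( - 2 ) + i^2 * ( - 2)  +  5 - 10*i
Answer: A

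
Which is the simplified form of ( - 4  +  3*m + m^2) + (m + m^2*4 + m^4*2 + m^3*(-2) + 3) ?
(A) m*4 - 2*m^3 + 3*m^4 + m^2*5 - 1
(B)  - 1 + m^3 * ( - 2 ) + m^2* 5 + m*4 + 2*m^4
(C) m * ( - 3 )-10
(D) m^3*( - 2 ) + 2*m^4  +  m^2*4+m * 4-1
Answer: B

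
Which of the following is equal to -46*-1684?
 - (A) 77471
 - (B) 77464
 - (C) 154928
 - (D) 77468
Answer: B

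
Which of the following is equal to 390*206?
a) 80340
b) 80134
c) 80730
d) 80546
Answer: a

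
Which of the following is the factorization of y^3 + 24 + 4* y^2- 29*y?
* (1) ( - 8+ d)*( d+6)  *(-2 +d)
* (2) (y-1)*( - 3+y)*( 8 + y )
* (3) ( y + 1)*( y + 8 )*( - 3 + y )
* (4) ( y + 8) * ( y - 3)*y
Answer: 2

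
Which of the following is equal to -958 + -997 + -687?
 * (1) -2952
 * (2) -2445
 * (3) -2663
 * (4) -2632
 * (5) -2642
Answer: 5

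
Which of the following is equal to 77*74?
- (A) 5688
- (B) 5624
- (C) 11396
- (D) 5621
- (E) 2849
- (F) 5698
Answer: F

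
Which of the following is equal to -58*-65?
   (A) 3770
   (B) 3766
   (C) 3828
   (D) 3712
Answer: A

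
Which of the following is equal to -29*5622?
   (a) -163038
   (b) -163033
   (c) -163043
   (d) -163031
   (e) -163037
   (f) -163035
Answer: a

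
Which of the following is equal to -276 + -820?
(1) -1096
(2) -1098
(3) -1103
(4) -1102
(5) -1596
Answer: 1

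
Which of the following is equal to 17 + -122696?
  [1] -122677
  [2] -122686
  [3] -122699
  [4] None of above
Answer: 4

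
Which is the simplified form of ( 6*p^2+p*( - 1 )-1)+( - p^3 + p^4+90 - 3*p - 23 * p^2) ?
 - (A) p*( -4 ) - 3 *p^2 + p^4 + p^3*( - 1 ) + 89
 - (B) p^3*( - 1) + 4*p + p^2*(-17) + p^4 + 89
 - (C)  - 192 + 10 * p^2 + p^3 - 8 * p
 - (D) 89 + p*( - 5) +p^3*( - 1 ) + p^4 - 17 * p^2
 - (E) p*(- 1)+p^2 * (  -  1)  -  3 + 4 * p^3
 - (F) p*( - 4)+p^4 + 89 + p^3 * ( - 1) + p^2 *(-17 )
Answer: F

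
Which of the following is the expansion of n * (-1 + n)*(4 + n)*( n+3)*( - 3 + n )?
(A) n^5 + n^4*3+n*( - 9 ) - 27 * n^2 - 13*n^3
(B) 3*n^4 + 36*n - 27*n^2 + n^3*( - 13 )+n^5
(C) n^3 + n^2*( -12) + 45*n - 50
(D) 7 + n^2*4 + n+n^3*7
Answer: B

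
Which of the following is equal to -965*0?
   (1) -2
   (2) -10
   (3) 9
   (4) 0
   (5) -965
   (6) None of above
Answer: 4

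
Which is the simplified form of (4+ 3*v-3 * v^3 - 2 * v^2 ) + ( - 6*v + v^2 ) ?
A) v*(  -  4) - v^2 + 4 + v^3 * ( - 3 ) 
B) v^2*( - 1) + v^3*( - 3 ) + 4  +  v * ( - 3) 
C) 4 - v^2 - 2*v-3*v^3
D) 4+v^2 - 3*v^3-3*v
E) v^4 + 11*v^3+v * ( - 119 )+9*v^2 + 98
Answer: B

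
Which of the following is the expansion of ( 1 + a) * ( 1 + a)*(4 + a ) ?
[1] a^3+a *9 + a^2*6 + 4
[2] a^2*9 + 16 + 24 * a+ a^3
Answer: 1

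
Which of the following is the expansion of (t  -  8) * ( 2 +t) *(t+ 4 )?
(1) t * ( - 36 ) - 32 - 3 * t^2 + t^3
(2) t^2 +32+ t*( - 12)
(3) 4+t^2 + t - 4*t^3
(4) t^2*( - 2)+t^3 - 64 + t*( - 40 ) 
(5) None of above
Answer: 4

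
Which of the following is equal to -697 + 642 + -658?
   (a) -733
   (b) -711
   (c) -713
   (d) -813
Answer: c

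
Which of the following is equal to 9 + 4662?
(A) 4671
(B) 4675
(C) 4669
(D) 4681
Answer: A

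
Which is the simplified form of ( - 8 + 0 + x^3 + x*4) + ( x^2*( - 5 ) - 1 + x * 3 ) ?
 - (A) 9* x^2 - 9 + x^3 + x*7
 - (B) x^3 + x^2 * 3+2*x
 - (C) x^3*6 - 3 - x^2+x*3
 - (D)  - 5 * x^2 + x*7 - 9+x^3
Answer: D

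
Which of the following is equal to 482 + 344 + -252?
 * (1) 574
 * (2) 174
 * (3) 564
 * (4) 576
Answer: 1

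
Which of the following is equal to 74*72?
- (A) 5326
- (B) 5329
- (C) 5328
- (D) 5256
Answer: C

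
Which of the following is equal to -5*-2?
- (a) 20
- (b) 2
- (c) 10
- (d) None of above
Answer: c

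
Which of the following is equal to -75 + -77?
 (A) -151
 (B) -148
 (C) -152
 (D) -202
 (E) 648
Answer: C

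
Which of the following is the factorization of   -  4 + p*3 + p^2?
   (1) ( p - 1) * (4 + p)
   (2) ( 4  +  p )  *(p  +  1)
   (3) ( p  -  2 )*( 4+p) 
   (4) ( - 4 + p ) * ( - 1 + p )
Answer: 1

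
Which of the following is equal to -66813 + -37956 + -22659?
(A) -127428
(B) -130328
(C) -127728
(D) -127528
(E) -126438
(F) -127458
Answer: A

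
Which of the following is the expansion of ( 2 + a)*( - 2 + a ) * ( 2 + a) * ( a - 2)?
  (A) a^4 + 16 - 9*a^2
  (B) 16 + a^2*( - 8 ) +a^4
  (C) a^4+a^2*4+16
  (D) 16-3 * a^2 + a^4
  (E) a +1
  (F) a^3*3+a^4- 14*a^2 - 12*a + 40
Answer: B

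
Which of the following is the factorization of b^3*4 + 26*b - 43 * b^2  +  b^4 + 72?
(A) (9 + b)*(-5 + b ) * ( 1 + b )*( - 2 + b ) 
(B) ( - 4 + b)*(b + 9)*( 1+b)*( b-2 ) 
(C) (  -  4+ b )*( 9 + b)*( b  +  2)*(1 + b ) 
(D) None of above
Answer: B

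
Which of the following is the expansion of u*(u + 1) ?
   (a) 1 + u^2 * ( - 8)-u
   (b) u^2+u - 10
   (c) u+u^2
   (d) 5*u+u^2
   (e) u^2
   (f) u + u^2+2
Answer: c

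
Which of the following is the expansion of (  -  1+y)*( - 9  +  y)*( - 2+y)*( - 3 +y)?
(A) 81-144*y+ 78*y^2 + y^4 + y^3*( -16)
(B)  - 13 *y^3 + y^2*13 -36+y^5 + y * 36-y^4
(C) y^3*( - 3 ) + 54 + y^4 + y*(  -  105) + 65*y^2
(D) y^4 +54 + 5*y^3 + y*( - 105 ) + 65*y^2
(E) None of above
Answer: E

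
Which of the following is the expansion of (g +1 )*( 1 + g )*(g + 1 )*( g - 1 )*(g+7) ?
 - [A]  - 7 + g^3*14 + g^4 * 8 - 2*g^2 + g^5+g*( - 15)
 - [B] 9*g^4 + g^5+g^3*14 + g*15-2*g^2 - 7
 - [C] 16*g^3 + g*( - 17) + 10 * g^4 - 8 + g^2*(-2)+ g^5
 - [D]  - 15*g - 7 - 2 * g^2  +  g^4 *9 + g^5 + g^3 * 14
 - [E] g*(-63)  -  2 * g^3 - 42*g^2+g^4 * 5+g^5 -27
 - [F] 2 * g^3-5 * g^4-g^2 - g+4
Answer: D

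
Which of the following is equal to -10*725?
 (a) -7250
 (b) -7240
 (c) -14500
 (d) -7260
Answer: a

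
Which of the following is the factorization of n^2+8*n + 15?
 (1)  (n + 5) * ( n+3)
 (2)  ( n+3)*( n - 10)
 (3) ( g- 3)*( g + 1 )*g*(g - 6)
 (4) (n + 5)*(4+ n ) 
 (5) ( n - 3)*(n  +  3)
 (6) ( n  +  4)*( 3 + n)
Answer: 1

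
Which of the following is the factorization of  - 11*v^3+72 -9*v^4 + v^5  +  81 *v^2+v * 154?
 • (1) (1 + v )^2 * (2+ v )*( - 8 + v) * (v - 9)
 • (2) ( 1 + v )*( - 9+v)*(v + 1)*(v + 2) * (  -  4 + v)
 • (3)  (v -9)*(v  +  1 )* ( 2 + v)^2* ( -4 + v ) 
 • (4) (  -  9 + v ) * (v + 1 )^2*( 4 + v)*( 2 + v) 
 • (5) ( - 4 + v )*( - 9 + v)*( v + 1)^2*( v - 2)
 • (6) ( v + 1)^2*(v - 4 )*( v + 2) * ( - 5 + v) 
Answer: 2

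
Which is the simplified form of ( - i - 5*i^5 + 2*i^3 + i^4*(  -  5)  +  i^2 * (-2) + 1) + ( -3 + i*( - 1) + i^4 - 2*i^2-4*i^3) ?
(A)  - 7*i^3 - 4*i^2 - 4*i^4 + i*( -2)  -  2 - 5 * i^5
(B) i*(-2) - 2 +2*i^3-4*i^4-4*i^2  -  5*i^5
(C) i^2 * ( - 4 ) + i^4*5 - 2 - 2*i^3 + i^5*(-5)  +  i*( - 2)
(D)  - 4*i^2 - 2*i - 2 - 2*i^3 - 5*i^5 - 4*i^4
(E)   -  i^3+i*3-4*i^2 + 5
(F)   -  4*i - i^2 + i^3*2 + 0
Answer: D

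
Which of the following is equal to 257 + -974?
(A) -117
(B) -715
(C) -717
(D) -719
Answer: C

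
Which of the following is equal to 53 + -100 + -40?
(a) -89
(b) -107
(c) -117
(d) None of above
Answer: d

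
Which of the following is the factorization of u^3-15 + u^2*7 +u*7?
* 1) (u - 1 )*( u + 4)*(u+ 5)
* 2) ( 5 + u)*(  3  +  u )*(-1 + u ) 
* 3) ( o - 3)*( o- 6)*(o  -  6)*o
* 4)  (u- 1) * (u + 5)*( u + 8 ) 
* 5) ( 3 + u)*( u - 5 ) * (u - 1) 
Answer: 2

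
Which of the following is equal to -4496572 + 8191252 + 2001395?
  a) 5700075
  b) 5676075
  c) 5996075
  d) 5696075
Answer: d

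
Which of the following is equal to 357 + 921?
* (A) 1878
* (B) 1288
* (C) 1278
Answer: C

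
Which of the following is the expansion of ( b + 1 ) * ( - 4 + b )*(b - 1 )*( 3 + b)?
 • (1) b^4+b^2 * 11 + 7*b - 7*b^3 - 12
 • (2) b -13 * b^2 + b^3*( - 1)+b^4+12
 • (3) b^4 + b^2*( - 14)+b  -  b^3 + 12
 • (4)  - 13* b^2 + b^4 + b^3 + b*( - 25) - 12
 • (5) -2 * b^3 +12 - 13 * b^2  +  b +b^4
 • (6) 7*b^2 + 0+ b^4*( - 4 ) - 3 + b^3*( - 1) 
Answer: 2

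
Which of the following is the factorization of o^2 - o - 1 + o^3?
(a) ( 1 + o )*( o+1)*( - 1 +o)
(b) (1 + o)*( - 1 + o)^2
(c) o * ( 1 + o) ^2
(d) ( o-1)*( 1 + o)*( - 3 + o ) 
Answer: a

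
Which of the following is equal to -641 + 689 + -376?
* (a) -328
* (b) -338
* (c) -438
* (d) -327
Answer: a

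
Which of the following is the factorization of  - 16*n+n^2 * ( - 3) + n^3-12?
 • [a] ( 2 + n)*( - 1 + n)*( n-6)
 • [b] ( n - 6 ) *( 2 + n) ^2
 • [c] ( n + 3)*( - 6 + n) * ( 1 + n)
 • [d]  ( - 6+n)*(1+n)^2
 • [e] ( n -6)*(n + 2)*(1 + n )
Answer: e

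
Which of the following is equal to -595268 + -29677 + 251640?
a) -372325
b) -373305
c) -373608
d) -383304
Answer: b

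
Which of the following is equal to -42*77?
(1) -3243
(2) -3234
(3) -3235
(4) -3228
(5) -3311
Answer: 2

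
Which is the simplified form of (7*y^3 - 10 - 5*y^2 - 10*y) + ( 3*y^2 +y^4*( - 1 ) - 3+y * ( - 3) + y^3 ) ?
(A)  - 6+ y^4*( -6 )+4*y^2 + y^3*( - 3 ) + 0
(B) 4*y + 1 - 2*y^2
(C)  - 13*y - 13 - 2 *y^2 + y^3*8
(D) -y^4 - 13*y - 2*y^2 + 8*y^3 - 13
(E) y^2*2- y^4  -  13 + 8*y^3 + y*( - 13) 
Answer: D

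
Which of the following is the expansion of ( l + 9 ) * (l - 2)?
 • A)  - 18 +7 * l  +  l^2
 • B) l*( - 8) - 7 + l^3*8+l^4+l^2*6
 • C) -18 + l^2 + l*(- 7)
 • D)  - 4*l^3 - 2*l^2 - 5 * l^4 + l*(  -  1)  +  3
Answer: A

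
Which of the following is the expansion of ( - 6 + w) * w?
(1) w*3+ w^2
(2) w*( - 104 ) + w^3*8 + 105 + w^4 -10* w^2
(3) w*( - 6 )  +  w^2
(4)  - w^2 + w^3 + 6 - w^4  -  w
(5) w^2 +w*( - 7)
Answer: 3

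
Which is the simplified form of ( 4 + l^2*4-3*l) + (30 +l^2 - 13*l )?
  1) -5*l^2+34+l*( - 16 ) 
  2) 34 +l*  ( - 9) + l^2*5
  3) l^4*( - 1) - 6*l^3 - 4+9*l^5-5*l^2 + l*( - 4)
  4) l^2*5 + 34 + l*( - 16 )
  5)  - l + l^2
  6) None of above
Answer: 4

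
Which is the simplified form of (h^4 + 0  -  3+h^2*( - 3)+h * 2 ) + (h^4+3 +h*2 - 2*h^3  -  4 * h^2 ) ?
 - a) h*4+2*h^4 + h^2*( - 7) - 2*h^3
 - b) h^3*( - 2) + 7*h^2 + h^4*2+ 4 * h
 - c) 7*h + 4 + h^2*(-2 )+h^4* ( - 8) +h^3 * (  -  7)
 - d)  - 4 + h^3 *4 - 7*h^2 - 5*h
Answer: a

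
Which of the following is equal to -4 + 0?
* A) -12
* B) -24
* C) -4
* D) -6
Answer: C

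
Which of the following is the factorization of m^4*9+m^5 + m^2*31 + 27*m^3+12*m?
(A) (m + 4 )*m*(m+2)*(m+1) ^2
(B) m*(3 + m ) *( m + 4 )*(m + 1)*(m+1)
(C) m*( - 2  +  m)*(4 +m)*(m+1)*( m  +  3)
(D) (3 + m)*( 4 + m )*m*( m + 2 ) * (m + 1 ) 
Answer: B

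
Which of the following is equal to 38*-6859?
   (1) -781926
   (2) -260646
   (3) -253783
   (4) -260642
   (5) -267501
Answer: 4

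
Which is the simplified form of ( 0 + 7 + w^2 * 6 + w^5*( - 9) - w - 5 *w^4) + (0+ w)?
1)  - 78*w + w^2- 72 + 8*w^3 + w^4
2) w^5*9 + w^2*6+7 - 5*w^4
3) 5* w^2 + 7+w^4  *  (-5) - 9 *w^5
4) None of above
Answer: 4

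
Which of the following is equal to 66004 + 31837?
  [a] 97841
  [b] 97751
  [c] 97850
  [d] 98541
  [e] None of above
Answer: a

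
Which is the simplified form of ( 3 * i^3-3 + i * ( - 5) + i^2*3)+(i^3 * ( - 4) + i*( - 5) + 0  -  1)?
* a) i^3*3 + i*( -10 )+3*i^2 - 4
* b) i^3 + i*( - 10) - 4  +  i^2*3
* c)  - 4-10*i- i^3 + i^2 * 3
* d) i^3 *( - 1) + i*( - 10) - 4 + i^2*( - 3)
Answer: c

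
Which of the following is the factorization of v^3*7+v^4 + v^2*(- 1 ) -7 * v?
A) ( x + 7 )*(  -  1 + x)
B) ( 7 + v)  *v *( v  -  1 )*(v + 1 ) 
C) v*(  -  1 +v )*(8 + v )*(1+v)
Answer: B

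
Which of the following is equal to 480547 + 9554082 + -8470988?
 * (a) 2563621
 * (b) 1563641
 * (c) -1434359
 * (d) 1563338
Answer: b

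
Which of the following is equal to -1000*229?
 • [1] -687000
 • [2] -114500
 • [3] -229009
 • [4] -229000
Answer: 4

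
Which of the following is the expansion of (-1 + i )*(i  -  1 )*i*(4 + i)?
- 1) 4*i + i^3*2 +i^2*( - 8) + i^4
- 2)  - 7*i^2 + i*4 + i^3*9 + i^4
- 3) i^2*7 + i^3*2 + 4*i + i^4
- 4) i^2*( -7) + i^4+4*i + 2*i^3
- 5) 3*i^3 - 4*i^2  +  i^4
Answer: 4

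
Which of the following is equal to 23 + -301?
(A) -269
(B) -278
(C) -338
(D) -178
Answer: B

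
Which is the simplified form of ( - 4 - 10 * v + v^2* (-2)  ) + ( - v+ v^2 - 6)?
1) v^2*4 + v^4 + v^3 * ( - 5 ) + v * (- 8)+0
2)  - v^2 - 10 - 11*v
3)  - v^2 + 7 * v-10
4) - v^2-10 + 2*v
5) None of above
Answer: 2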